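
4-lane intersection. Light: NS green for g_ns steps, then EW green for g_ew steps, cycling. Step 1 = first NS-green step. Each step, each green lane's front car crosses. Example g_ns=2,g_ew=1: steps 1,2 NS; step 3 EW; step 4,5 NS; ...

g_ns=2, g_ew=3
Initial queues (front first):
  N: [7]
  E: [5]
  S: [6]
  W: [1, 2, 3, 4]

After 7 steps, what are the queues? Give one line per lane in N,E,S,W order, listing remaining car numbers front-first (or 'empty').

Step 1 [NS]: N:car7-GO,E:wait,S:car6-GO,W:wait | queues: N=0 E=1 S=0 W=4
Step 2 [NS]: N:empty,E:wait,S:empty,W:wait | queues: N=0 E=1 S=0 W=4
Step 3 [EW]: N:wait,E:car5-GO,S:wait,W:car1-GO | queues: N=0 E=0 S=0 W=3
Step 4 [EW]: N:wait,E:empty,S:wait,W:car2-GO | queues: N=0 E=0 S=0 W=2
Step 5 [EW]: N:wait,E:empty,S:wait,W:car3-GO | queues: N=0 E=0 S=0 W=1
Step 6 [NS]: N:empty,E:wait,S:empty,W:wait | queues: N=0 E=0 S=0 W=1
Step 7 [NS]: N:empty,E:wait,S:empty,W:wait | queues: N=0 E=0 S=0 W=1

N: empty
E: empty
S: empty
W: 4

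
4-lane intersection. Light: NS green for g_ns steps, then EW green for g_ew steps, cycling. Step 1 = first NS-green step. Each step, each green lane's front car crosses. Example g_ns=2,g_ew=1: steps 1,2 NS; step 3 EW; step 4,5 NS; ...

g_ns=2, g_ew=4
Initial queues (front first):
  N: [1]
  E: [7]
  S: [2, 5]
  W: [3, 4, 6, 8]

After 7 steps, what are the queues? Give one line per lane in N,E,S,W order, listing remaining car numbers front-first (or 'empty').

Step 1 [NS]: N:car1-GO,E:wait,S:car2-GO,W:wait | queues: N=0 E=1 S=1 W=4
Step 2 [NS]: N:empty,E:wait,S:car5-GO,W:wait | queues: N=0 E=1 S=0 W=4
Step 3 [EW]: N:wait,E:car7-GO,S:wait,W:car3-GO | queues: N=0 E=0 S=0 W=3
Step 4 [EW]: N:wait,E:empty,S:wait,W:car4-GO | queues: N=0 E=0 S=0 W=2
Step 5 [EW]: N:wait,E:empty,S:wait,W:car6-GO | queues: N=0 E=0 S=0 W=1
Step 6 [EW]: N:wait,E:empty,S:wait,W:car8-GO | queues: N=0 E=0 S=0 W=0

N: empty
E: empty
S: empty
W: empty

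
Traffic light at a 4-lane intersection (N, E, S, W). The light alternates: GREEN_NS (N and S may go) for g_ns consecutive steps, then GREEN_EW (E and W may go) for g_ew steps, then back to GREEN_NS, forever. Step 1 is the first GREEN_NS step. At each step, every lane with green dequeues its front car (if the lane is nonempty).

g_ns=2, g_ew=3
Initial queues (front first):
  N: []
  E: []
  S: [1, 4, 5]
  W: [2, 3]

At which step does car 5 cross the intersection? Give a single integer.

Step 1 [NS]: N:empty,E:wait,S:car1-GO,W:wait | queues: N=0 E=0 S=2 W=2
Step 2 [NS]: N:empty,E:wait,S:car4-GO,W:wait | queues: N=0 E=0 S=1 W=2
Step 3 [EW]: N:wait,E:empty,S:wait,W:car2-GO | queues: N=0 E=0 S=1 W=1
Step 4 [EW]: N:wait,E:empty,S:wait,W:car3-GO | queues: N=0 E=0 S=1 W=0
Step 5 [EW]: N:wait,E:empty,S:wait,W:empty | queues: N=0 E=0 S=1 W=0
Step 6 [NS]: N:empty,E:wait,S:car5-GO,W:wait | queues: N=0 E=0 S=0 W=0
Car 5 crosses at step 6

6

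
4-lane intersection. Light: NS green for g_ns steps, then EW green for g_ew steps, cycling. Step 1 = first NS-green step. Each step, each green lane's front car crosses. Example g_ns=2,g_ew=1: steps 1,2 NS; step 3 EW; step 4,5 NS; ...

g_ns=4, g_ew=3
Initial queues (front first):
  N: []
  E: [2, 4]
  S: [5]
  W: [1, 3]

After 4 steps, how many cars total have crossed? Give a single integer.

Step 1 [NS]: N:empty,E:wait,S:car5-GO,W:wait | queues: N=0 E=2 S=0 W=2
Step 2 [NS]: N:empty,E:wait,S:empty,W:wait | queues: N=0 E=2 S=0 W=2
Step 3 [NS]: N:empty,E:wait,S:empty,W:wait | queues: N=0 E=2 S=0 W=2
Step 4 [NS]: N:empty,E:wait,S:empty,W:wait | queues: N=0 E=2 S=0 W=2
Cars crossed by step 4: 1

Answer: 1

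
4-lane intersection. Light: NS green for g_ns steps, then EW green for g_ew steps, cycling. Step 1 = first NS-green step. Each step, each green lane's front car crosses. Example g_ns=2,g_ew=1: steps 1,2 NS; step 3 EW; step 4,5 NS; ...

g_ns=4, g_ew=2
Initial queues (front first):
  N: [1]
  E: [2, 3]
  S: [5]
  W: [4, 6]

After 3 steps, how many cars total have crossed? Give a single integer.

Answer: 2

Derivation:
Step 1 [NS]: N:car1-GO,E:wait,S:car5-GO,W:wait | queues: N=0 E=2 S=0 W=2
Step 2 [NS]: N:empty,E:wait,S:empty,W:wait | queues: N=0 E=2 S=0 W=2
Step 3 [NS]: N:empty,E:wait,S:empty,W:wait | queues: N=0 E=2 S=0 W=2
Cars crossed by step 3: 2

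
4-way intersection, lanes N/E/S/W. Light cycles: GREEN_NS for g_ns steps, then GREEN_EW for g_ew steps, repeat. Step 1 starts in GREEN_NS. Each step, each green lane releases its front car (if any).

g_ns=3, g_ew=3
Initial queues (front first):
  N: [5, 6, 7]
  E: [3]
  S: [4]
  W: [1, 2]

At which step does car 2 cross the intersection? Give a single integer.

Step 1 [NS]: N:car5-GO,E:wait,S:car4-GO,W:wait | queues: N=2 E=1 S=0 W=2
Step 2 [NS]: N:car6-GO,E:wait,S:empty,W:wait | queues: N=1 E=1 S=0 W=2
Step 3 [NS]: N:car7-GO,E:wait,S:empty,W:wait | queues: N=0 E=1 S=0 W=2
Step 4 [EW]: N:wait,E:car3-GO,S:wait,W:car1-GO | queues: N=0 E=0 S=0 W=1
Step 5 [EW]: N:wait,E:empty,S:wait,W:car2-GO | queues: N=0 E=0 S=0 W=0
Car 2 crosses at step 5

5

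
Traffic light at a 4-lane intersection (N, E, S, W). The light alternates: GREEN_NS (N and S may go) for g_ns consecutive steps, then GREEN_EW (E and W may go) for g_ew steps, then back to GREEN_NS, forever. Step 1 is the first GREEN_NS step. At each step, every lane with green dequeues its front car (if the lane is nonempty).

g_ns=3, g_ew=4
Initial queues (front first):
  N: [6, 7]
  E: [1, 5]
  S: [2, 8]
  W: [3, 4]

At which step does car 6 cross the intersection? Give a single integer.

Step 1 [NS]: N:car6-GO,E:wait,S:car2-GO,W:wait | queues: N=1 E=2 S=1 W=2
Step 2 [NS]: N:car7-GO,E:wait,S:car8-GO,W:wait | queues: N=0 E=2 S=0 W=2
Step 3 [NS]: N:empty,E:wait,S:empty,W:wait | queues: N=0 E=2 S=0 W=2
Step 4 [EW]: N:wait,E:car1-GO,S:wait,W:car3-GO | queues: N=0 E=1 S=0 W=1
Step 5 [EW]: N:wait,E:car5-GO,S:wait,W:car4-GO | queues: N=0 E=0 S=0 W=0
Car 6 crosses at step 1

1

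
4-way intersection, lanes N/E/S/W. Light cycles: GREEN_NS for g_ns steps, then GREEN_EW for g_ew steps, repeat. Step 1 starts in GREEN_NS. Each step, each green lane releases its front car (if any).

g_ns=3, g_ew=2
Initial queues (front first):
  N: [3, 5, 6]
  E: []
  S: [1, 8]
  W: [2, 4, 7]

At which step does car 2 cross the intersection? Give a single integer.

Step 1 [NS]: N:car3-GO,E:wait,S:car1-GO,W:wait | queues: N=2 E=0 S=1 W=3
Step 2 [NS]: N:car5-GO,E:wait,S:car8-GO,W:wait | queues: N=1 E=0 S=0 W=3
Step 3 [NS]: N:car6-GO,E:wait,S:empty,W:wait | queues: N=0 E=0 S=0 W=3
Step 4 [EW]: N:wait,E:empty,S:wait,W:car2-GO | queues: N=0 E=0 S=0 W=2
Step 5 [EW]: N:wait,E:empty,S:wait,W:car4-GO | queues: N=0 E=0 S=0 W=1
Step 6 [NS]: N:empty,E:wait,S:empty,W:wait | queues: N=0 E=0 S=0 W=1
Step 7 [NS]: N:empty,E:wait,S:empty,W:wait | queues: N=0 E=0 S=0 W=1
Step 8 [NS]: N:empty,E:wait,S:empty,W:wait | queues: N=0 E=0 S=0 W=1
Step 9 [EW]: N:wait,E:empty,S:wait,W:car7-GO | queues: N=0 E=0 S=0 W=0
Car 2 crosses at step 4

4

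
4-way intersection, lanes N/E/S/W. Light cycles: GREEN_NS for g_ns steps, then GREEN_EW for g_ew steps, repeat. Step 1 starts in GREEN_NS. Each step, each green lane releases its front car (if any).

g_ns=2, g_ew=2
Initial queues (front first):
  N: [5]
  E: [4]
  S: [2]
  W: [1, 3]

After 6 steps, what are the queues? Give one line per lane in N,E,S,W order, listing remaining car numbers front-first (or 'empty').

Step 1 [NS]: N:car5-GO,E:wait,S:car2-GO,W:wait | queues: N=0 E=1 S=0 W=2
Step 2 [NS]: N:empty,E:wait,S:empty,W:wait | queues: N=0 E=1 S=0 W=2
Step 3 [EW]: N:wait,E:car4-GO,S:wait,W:car1-GO | queues: N=0 E=0 S=0 W=1
Step 4 [EW]: N:wait,E:empty,S:wait,W:car3-GO | queues: N=0 E=0 S=0 W=0

N: empty
E: empty
S: empty
W: empty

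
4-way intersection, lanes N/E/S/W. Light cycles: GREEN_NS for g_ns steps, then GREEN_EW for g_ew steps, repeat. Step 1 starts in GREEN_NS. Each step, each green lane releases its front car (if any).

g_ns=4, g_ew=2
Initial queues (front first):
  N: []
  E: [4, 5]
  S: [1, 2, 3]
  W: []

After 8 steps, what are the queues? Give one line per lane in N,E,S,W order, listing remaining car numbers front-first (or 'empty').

Step 1 [NS]: N:empty,E:wait,S:car1-GO,W:wait | queues: N=0 E=2 S=2 W=0
Step 2 [NS]: N:empty,E:wait,S:car2-GO,W:wait | queues: N=0 E=2 S=1 W=0
Step 3 [NS]: N:empty,E:wait,S:car3-GO,W:wait | queues: N=0 E=2 S=0 W=0
Step 4 [NS]: N:empty,E:wait,S:empty,W:wait | queues: N=0 E=2 S=0 W=0
Step 5 [EW]: N:wait,E:car4-GO,S:wait,W:empty | queues: N=0 E=1 S=0 W=0
Step 6 [EW]: N:wait,E:car5-GO,S:wait,W:empty | queues: N=0 E=0 S=0 W=0

N: empty
E: empty
S: empty
W: empty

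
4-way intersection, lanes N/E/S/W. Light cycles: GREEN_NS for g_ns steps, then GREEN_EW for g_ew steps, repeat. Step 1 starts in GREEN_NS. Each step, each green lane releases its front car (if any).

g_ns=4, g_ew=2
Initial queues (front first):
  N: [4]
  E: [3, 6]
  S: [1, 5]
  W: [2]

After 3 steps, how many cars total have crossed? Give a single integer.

Answer: 3

Derivation:
Step 1 [NS]: N:car4-GO,E:wait,S:car1-GO,W:wait | queues: N=0 E=2 S=1 W=1
Step 2 [NS]: N:empty,E:wait,S:car5-GO,W:wait | queues: N=0 E=2 S=0 W=1
Step 3 [NS]: N:empty,E:wait,S:empty,W:wait | queues: N=0 E=2 S=0 W=1
Cars crossed by step 3: 3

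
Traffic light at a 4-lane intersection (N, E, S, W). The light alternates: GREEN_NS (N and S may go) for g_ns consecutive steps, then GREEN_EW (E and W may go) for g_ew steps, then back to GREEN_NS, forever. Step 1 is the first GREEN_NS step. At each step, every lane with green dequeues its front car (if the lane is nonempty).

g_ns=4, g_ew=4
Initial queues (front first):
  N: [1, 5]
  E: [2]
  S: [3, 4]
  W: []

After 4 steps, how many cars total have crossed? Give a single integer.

Answer: 4

Derivation:
Step 1 [NS]: N:car1-GO,E:wait,S:car3-GO,W:wait | queues: N=1 E=1 S=1 W=0
Step 2 [NS]: N:car5-GO,E:wait,S:car4-GO,W:wait | queues: N=0 E=1 S=0 W=0
Step 3 [NS]: N:empty,E:wait,S:empty,W:wait | queues: N=0 E=1 S=0 W=0
Step 4 [NS]: N:empty,E:wait,S:empty,W:wait | queues: N=0 E=1 S=0 W=0
Cars crossed by step 4: 4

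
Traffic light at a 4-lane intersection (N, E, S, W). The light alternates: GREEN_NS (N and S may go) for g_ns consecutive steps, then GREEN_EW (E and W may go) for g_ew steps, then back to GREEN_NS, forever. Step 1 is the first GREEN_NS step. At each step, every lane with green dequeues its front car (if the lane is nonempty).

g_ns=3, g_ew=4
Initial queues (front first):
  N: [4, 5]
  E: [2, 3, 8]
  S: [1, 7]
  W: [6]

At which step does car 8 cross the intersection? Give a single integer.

Step 1 [NS]: N:car4-GO,E:wait,S:car1-GO,W:wait | queues: N=1 E=3 S=1 W=1
Step 2 [NS]: N:car5-GO,E:wait,S:car7-GO,W:wait | queues: N=0 E=3 S=0 W=1
Step 3 [NS]: N:empty,E:wait,S:empty,W:wait | queues: N=0 E=3 S=0 W=1
Step 4 [EW]: N:wait,E:car2-GO,S:wait,W:car6-GO | queues: N=0 E=2 S=0 W=0
Step 5 [EW]: N:wait,E:car3-GO,S:wait,W:empty | queues: N=0 E=1 S=0 W=0
Step 6 [EW]: N:wait,E:car8-GO,S:wait,W:empty | queues: N=0 E=0 S=0 W=0
Car 8 crosses at step 6

6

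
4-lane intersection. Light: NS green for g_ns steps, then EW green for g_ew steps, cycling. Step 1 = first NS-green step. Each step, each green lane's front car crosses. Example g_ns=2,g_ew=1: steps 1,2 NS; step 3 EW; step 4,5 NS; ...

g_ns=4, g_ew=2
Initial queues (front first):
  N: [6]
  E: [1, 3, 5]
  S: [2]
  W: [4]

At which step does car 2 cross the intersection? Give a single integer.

Step 1 [NS]: N:car6-GO,E:wait,S:car2-GO,W:wait | queues: N=0 E=3 S=0 W=1
Step 2 [NS]: N:empty,E:wait,S:empty,W:wait | queues: N=0 E=3 S=0 W=1
Step 3 [NS]: N:empty,E:wait,S:empty,W:wait | queues: N=0 E=3 S=0 W=1
Step 4 [NS]: N:empty,E:wait,S:empty,W:wait | queues: N=0 E=3 S=0 W=1
Step 5 [EW]: N:wait,E:car1-GO,S:wait,W:car4-GO | queues: N=0 E=2 S=0 W=0
Step 6 [EW]: N:wait,E:car3-GO,S:wait,W:empty | queues: N=0 E=1 S=0 W=0
Step 7 [NS]: N:empty,E:wait,S:empty,W:wait | queues: N=0 E=1 S=0 W=0
Step 8 [NS]: N:empty,E:wait,S:empty,W:wait | queues: N=0 E=1 S=0 W=0
Step 9 [NS]: N:empty,E:wait,S:empty,W:wait | queues: N=0 E=1 S=0 W=0
Step 10 [NS]: N:empty,E:wait,S:empty,W:wait | queues: N=0 E=1 S=0 W=0
Step 11 [EW]: N:wait,E:car5-GO,S:wait,W:empty | queues: N=0 E=0 S=0 W=0
Car 2 crosses at step 1

1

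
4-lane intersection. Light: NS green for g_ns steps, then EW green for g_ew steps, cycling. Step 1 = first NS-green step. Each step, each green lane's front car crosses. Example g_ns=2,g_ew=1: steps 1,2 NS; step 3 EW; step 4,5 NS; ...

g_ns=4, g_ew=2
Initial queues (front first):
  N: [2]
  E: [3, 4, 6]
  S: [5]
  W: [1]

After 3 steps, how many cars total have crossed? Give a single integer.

Answer: 2

Derivation:
Step 1 [NS]: N:car2-GO,E:wait,S:car5-GO,W:wait | queues: N=0 E=3 S=0 W=1
Step 2 [NS]: N:empty,E:wait,S:empty,W:wait | queues: N=0 E=3 S=0 W=1
Step 3 [NS]: N:empty,E:wait,S:empty,W:wait | queues: N=0 E=3 S=0 W=1
Cars crossed by step 3: 2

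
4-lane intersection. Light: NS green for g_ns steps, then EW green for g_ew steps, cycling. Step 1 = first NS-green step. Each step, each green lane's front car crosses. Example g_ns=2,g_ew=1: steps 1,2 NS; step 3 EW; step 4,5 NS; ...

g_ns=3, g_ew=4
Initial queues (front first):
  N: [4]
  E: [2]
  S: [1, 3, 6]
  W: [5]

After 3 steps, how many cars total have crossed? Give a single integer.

Answer: 4

Derivation:
Step 1 [NS]: N:car4-GO,E:wait,S:car1-GO,W:wait | queues: N=0 E=1 S=2 W=1
Step 2 [NS]: N:empty,E:wait,S:car3-GO,W:wait | queues: N=0 E=1 S=1 W=1
Step 3 [NS]: N:empty,E:wait,S:car6-GO,W:wait | queues: N=0 E=1 S=0 W=1
Cars crossed by step 3: 4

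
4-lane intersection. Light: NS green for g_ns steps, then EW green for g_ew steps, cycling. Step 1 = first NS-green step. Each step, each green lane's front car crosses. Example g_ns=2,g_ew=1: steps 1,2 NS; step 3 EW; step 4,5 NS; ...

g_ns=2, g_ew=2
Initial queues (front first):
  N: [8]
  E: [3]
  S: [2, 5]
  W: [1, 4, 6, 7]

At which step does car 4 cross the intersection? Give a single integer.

Step 1 [NS]: N:car8-GO,E:wait,S:car2-GO,W:wait | queues: N=0 E=1 S=1 W=4
Step 2 [NS]: N:empty,E:wait,S:car5-GO,W:wait | queues: N=0 E=1 S=0 W=4
Step 3 [EW]: N:wait,E:car3-GO,S:wait,W:car1-GO | queues: N=0 E=0 S=0 W=3
Step 4 [EW]: N:wait,E:empty,S:wait,W:car4-GO | queues: N=0 E=0 S=0 W=2
Step 5 [NS]: N:empty,E:wait,S:empty,W:wait | queues: N=0 E=0 S=0 W=2
Step 6 [NS]: N:empty,E:wait,S:empty,W:wait | queues: N=0 E=0 S=0 W=2
Step 7 [EW]: N:wait,E:empty,S:wait,W:car6-GO | queues: N=0 E=0 S=0 W=1
Step 8 [EW]: N:wait,E:empty,S:wait,W:car7-GO | queues: N=0 E=0 S=0 W=0
Car 4 crosses at step 4

4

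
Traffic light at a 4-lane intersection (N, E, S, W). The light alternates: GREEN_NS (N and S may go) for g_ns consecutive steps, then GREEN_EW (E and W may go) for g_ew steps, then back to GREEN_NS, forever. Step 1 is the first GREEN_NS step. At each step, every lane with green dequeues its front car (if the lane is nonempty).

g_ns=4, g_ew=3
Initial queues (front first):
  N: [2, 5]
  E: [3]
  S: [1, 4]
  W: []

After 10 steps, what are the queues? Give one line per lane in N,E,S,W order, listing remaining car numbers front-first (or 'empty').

Step 1 [NS]: N:car2-GO,E:wait,S:car1-GO,W:wait | queues: N=1 E=1 S=1 W=0
Step 2 [NS]: N:car5-GO,E:wait,S:car4-GO,W:wait | queues: N=0 E=1 S=0 W=0
Step 3 [NS]: N:empty,E:wait,S:empty,W:wait | queues: N=0 E=1 S=0 W=0
Step 4 [NS]: N:empty,E:wait,S:empty,W:wait | queues: N=0 E=1 S=0 W=0
Step 5 [EW]: N:wait,E:car3-GO,S:wait,W:empty | queues: N=0 E=0 S=0 W=0

N: empty
E: empty
S: empty
W: empty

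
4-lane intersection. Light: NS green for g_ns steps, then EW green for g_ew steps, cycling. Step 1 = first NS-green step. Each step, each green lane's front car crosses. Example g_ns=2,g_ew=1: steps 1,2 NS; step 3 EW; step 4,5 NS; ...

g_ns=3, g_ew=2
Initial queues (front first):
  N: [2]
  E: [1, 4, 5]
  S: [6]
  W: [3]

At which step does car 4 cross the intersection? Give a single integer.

Step 1 [NS]: N:car2-GO,E:wait,S:car6-GO,W:wait | queues: N=0 E=3 S=0 W=1
Step 2 [NS]: N:empty,E:wait,S:empty,W:wait | queues: N=0 E=3 S=0 W=1
Step 3 [NS]: N:empty,E:wait,S:empty,W:wait | queues: N=0 E=3 S=0 W=1
Step 4 [EW]: N:wait,E:car1-GO,S:wait,W:car3-GO | queues: N=0 E=2 S=0 W=0
Step 5 [EW]: N:wait,E:car4-GO,S:wait,W:empty | queues: N=0 E=1 S=0 W=0
Step 6 [NS]: N:empty,E:wait,S:empty,W:wait | queues: N=0 E=1 S=0 W=0
Step 7 [NS]: N:empty,E:wait,S:empty,W:wait | queues: N=0 E=1 S=0 W=0
Step 8 [NS]: N:empty,E:wait,S:empty,W:wait | queues: N=0 E=1 S=0 W=0
Step 9 [EW]: N:wait,E:car5-GO,S:wait,W:empty | queues: N=0 E=0 S=0 W=0
Car 4 crosses at step 5

5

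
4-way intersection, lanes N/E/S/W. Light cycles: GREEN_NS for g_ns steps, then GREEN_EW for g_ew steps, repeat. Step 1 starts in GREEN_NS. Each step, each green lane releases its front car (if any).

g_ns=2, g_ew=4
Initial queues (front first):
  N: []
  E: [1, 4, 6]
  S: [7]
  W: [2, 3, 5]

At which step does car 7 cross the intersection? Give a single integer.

Step 1 [NS]: N:empty,E:wait,S:car7-GO,W:wait | queues: N=0 E=3 S=0 W=3
Step 2 [NS]: N:empty,E:wait,S:empty,W:wait | queues: N=0 E=3 S=0 W=3
Step 3 [EW]: N:wait,E:car1-GO,S:wait,W:car2-GO | queues: N=0 E=2 S=0 W=2
Step 4 [EW]: N:wait,E:car4-GO,S:wait,W:car3-GO | queues: N=0 E=1 S=0 W=1
Step 5 [EW]: N:wait,E:car6-GO,S:wait,W:car5-GO | queues: N=0 E=0 S=0 W=0
Car 7 crosses at step 1

1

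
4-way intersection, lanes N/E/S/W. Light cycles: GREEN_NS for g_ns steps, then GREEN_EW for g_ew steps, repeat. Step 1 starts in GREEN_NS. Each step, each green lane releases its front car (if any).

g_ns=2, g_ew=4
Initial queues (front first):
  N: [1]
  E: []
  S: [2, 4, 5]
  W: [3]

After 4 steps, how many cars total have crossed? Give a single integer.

Answer: 4

Derivation:
Step 1 [NS]: N:car1-GO,E:wait,S:car2-GO,W:wait | queues: N=0 E=0 S=2 W=1
Step 2 [NS]: N:empty,E:wait,S:car4-GO,W:wait | queues: N=0 E=0 S=1 W=1
Step 3 [EW]: N:wait,E:empty,S:wait,W:car3-GO | queues: N=0 E=0 S=1 W=0
Step 4 [EW]: N:wait,E:empty,S:wait,W:empty | queues: N=0 E=0 S=1 W=0
Cars crossed by step 4: 4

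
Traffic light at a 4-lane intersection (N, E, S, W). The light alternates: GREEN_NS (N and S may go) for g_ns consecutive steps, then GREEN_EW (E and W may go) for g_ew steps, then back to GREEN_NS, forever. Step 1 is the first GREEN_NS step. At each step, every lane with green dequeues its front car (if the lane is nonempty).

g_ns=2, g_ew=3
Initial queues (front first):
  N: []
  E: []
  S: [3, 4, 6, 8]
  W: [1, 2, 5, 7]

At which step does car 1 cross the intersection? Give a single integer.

Step 1 [NS]: N:empty,E:wait,S:car3-GO,W:wait | queues: N=0 E=0 S=3 W=4
Step 2 [NS]: N:empty,E:wait,S:car4-GO,W:wait | queues: N=0 E=0 S=2 W=4
Step 3 [EW]: N:wait,E:empty,S:wait,W:car1-GO | queues: N=0 E=0 S=2 W=3
Step 4 [EW]: N:wait,E:empty,S:wait,W:car2-GO | queues: N=0 E=0 S=2 W=2
Step 5 [EW]: N:wait,E:empty,S:wait,W:car5-GO | queues: N=0 E=0 S=2 W=1
Step 6 [NS]: N:empty,E:wait,S:car6-GO,W:wait | queues: N=0 E=0 S=1 W=1
Step 7 [NS]: N:empty,E:wait,S:car8-GO,W:wait | queues: N=0 E=0 S=0 W=1
Step 8 [EW]: N:wait,E:empty,S:wait,W:car7-GO | queues: N=0 E=0 S=0 W=0
Car 1 crosses at step 3

3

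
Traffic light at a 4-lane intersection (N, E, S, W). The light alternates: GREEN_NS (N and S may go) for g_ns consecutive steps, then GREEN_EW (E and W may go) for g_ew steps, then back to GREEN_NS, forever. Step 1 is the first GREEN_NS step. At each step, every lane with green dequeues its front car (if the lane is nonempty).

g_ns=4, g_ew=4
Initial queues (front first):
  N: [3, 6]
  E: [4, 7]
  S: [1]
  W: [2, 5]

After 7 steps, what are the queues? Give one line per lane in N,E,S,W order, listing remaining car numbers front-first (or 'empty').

Step 1 [NS]: N:car3-GO,E:wait,S:car1-GO,W:wait | queues: N=1 E=2 S=0 W=2
Step 2 [NS]: N:car6-GO,E:wait,S:empty,W:wait | queues: N=0 E=2 S=0 W=2
Step 3 [NS]: N:empty,E:wait,S:empty,W:wait | queues: N=0 E=2 S=0 W=2
Step 4 [NS]: N:empty,E:wait,S:empty,W:wait | queues: N=0 E=2 S=0 W=2
Step 5 [EW]: N:wait,E:car4-GO,S:wait,W:car2-GO | queues: N=0 E=1 S=0 W=1
Step 6 [EW]: N:wait,E:car7-GO,S:wait,W:car5-GO | queues: N=0 E=0 S=0 W=0

N: empty
E: empty
S: empty
W: empty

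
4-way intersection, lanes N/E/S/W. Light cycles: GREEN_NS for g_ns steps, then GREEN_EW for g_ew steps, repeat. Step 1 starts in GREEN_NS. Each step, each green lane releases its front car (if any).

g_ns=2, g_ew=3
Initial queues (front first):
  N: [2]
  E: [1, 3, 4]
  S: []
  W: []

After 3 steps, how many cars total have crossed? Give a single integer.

Answer: 2

Derivation:
Step 1 [NS]: N:car2-GO,E:wait,S:empty,W:wait | queues: N=0 E=3 S=0 W=0
Step 2 [NS]: N:empty,E:wait,S:empty,W:wait | queues: N=0 E=3 S=0 W=0
Step 3 [EW]: N:wait,E:car1-GO,S:wait,W:empty | queues: N=0 E=2 S=0 W=0
Cars crossed by step 3: 2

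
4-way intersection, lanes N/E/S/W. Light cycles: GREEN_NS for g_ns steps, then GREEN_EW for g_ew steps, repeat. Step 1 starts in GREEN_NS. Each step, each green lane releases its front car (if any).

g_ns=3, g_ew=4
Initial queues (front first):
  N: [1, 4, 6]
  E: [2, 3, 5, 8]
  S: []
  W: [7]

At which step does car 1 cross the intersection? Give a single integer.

Step 1 [NS]: N:car1-GO,E:wait,S:empty,W:wait | queues: N=2 E=4 S=0 W=1
Step 2 [NS]: N:car4-GO,E:wait,S:empty,W:wait | queues: N=1 E=4 S=0 W=1
Step 3 [NS]: N:car6-GO,E:wait,S:empty,W:wait | queues: N=0 E=4 S=0 W=1
Step 4 [EW]: N:wait,E:car2-GO,S:wait,W:car7-GO | queues: N=0 E=3 S=0 W=0
Step 5 [EW]: N:wait,E:car3-GO,S:wait,W:empty | queues: N=0 E=2 S=0 W=0
Step 6 [EW]: N:wait,E:car5-GO,S:wait,W:empty | queues: N=0 E=1 S=0 W=0
Step 7 [EW]: N:wait,E:car8-GO,S:wait,W:empty | queues: N=0 E=0 S=0 W=0
Car 1 crosses at step 1

1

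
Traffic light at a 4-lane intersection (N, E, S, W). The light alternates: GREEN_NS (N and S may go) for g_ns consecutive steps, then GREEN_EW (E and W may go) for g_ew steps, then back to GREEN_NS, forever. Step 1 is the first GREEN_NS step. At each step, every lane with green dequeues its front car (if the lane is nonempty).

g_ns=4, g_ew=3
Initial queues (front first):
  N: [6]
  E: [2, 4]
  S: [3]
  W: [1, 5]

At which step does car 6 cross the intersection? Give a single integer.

Step 1 [NS]: N:car6-GO,E:wait,S:car3-GO,W:wait | queues: N=0 E=2 S=0 W=2
Step 2 [NS]: N:empty,E:wait,S:empty,W:wait | queues: N=0 E=2 S=0 W=2
Step 3 [NS]: N:empty,E:wait,S:empty,W:wait | queues: N=0 E=2 S=0 W=2
Step 4 [NS]: N:empty,E:wait,S:empty,W:wait | queues: N=0 E=2 S=0 W=2
Step 5 [EW]: N:wait,E:car2-GO,S:wait,W:car1-GO | queues: N=0 E=1 S=0 W=1
Step 6 [EW]: N:wait,E:car4-GO,S:wait,W:car5-GO | queues: N=0 E=0 S=0 W=0
Car 6 crosses at step 1

1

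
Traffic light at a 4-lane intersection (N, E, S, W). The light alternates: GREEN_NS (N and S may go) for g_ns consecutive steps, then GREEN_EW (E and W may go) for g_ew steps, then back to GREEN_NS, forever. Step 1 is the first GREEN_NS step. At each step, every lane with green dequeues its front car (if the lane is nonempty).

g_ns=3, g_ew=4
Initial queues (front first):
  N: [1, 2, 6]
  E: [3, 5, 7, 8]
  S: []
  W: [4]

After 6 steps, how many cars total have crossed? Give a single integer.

Step 1 [NS]: N:car1-GO,E:wait,S:empty,W:wait | queues: N=2 E=4 S=0 W=1
Step 2 [NS]: N:car2-GO,E:wait,S:empty,W:wait | queues: N=1 E=4 S=0 W=1
Step 3 [NS]: N:car6-GO,E:wait,S:empty,W:wait | queues: N=0 E=4 S=0 W=1
Step 4 [EW]: N:wait,E:car3-GO,S:wait,W:car4-GO | queues: N=0 E=3 S=0 W=0
Step 5 [EW]: N:wait,E:car5-GO,S:wait,W:empty | queues: N=0 E=2 S=0 W=0
Step 6 [EW]: N:wait,E:car7-GO,S:wait,W:empty | queues: N=0 E=1 S=0 W=0
Cars crossed by step 6: 7

Answer: 7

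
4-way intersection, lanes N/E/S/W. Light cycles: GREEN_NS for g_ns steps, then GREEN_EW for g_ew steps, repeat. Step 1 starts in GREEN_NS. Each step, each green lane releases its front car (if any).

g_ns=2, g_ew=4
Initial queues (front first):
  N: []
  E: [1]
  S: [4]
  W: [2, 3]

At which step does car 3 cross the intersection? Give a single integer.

Step 1 [NS]: N:empty,E:wait,S:car4-GO,W:wait | queues: N=0 E=1 S=0 W=2
Step 2 [NS]: N:empty,E:wait,S:empty,W:wait | queues: N=0 E=1 S=0 W=2
Step 3 [EW]: N:wait,E:car1-GO,S:wait,W:car2-GO | queues: N=0 E=0 S=0 W=1
Step 4 [EW]: N:wait,E:empty,S:wait,W:car3-GO | queues: N=0 E=0 S=0 W=0
Car 3 crosses at step 4

4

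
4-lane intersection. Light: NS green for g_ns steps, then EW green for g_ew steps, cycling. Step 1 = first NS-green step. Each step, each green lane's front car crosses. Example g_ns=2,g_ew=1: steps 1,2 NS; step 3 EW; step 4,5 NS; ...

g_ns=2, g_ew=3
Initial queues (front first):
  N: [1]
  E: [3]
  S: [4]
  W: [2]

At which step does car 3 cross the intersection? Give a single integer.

Step 1 [NS]: N:car1-GO,E:wait,S:car4-GO,W:wait | queues: N=0 E=1 S=0 W=1
Step 2 [NS]: N:empty,E:wait,S:empty,W:wait | queues: N=0 E=1 S=0 W=1
Step 3 [EW]: N:wait,E:car3-GO,S:wait,W:car2-GO | queues: N=0 E=0 S=0 W=0
Car 3 crosses at step 3

3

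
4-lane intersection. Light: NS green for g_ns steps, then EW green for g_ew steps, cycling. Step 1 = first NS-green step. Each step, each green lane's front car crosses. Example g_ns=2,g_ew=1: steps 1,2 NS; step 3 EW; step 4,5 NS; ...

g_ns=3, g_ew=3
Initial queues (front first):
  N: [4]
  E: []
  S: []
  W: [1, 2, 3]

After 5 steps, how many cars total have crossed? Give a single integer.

Answer: 3

Derivation:
Step 1 [NS]: N:car4-GO,E:wait,S:empty,W:wait | queues: N=0 E=0 S=0 W=3
Step 2 [NS]: N:empty,E:wait,S:empty,W:wait | queues: N=0 E=0 S=0 W=3
Step 3 [NS]: N:empty,E:wait,S:empty,W:wait | queues: N=0 E=0 S=0 W=3
Step 4 [EW]: N:wait,E:empty,S:wait,W:car1-GO | queues: N=0 E=0 S=0 W=2
Step 5 [EW]: N:wait,E:empty,S:wait,W:car2-GO | queues: N=0 E=0 S=0 W=1
Cars crossed by step 5: 3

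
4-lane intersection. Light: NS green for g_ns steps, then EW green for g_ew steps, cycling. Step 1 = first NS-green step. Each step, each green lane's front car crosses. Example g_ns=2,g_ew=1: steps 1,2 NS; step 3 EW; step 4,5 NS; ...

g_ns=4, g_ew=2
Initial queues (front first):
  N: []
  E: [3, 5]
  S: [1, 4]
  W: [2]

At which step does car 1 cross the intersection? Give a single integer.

Step 1 [NS]: N:empty,E:wait,S:car1-GO,W:wait | queues: N=0 E=2 S=1 W=1
Step 2 [NS]: N:empty,E:wait,S:car4-GO,W:wait | queues: N=0 E=2 S=0 W=1
Step 3 [NS]: N:empty,E:wait,S:empty,W:wait | queues: N=0 E=2 S=0 W=1
Step 4 [NS]: N:empty,E:wait,S:empty,W:wait | queues: N=0 E=2 S=0 W=1
Step 5 [EW]: N:wait,E:car3-GO,S:wait,W:car2-GO | queues: N=0 E=1 S=0 W=0
Step 6 [EW]: N:wait,E:car5-GO,S:wait,W:empty | queues: N=0 E=0 S=0 W=0
Car 1 crosses at step 1

1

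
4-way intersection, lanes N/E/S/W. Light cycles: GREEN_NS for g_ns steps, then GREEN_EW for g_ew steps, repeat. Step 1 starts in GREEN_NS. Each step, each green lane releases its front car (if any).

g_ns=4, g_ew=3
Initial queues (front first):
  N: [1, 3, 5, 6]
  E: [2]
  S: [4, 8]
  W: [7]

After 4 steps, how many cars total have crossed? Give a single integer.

Step 1 [NS]: N:car1-GO,E:wait,S:car4-GO,W:wait | queues: N=3 E=1 S=1 W=1
Step 2 [NS]: N:car3-GO,E:wait,S:car8-GO,W:wait | queues: N=2 E=1 S=0 W=1
Step 3 [NS]: N:car5-GO,E:wait,S:empty,W:wait | queues: N=1 E=1 S=0 W=1
Step 4 [NS]: N:car6-GO,E:wait,S:empty,W:wait | queues: N=0 E=1 S=0 W=1
Cars crossed by step 4: 6

Answer: 6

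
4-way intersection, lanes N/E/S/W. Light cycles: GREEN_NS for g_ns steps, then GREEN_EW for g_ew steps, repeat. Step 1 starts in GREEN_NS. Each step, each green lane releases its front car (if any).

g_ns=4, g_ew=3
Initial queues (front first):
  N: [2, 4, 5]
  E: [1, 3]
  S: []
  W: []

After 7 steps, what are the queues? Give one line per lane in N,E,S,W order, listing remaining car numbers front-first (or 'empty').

Step 1 [NS]: N:car2-GO,E:wait,S:empty,W:wait | queues: N=2 E=2 S=0 W=0
Step 2 [NS]: N:car4-GO,E:wait,S:empty,W:wait | queues: N=1 E=2 S=0 W=0
Step 3 [NS]: N:car5-GO,E:wait,S:empty,W:wait | queues: N=0 E=2 S=0 W=0
Step 4 [NS]: N:empty,E:wait,S:empty,W:wait | queues: N=0 E=2 S=0 W=0
Step 5 [EW]: N:wait,E:car1-GO,S:wait,W:empty | queues: N=0 E=1 S=0 W=0
Step 6 [EW]: N:wait,E:car3-GO,S:wait,W:empty | queues: N=0 E=0 S=0 W=0

N: empty
E: empty
S: empty
W: empty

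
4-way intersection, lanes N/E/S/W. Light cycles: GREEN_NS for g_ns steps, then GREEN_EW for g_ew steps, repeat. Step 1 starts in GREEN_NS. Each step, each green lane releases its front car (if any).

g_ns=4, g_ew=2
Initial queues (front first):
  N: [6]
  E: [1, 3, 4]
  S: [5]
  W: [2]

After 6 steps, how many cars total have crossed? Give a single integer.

Step 1 [NS]: N:car6-GO,E:wait,S:car5-GO,W:wait | queues: N=0 E=3 S=0 W=1
Step 2 [NS]: N:empty,E:wait,S:empty,W:wait | queues: N=0 E=3 S=0 W=1
Step 3 [NS]: N:empty,E:wait,S:empty,W:wait | queues: N=0 E=3 S=0 W=1
Step 4 [NS]: N:empty,E:wait,S:empty,W:wait | queues: N=0 E=3 S=0 W=1
Step 5 [EW]: N:wait,E:car1-GO,S:wait,W:car2-GO | queues: N=0 E=2 S=0 W=0
Step 6 [EW]: N:wait,E:car3-GO,S:wait,W:empty | queues: N=0 E=1 S=0 W=0
Cars crossed by step 6: 5

Answer: 5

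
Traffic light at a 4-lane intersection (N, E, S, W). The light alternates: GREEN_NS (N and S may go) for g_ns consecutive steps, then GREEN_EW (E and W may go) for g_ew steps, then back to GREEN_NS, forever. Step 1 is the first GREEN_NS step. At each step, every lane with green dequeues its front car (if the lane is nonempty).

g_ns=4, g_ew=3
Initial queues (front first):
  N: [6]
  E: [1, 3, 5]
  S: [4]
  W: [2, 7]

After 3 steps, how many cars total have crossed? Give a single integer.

Step 1 [NS]: N:car6-GO,E:wait,S:car4-GO,W:wait | queues: N=0 E=3 S=0 W=2
Step 2 [NS]: N:empty,E:wait,S:empty,W:wait | queues: N=0 E=3 S=0 W=2
Step 3 [NS]: N:empty,E:wait,S:empty,W:wait | queues: N=0 E=3 S=0 W=2
Cars crossed by step 3: 2

Answer: 2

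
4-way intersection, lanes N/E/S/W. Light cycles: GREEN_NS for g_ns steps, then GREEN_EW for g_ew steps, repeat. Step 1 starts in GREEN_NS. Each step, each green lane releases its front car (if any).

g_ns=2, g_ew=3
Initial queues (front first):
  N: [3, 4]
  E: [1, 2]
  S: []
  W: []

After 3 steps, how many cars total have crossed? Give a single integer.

Step 1 [NS]: N:car3-GO,E:wait,S:empty,W:wait | queues: N=1 E=2 S=0 W=0
Step 2 [NS]: N:car4-GO,E:wait,S:empty,W:wait | queues: N=0 E=2 S=0 W=0
Step 3 [EW]: N:wait,E:car1-GO,S:wait,W:empty | queues: N=0 E=1 S=0 W=0
Cars crossed by step 3: 3

Answer: 3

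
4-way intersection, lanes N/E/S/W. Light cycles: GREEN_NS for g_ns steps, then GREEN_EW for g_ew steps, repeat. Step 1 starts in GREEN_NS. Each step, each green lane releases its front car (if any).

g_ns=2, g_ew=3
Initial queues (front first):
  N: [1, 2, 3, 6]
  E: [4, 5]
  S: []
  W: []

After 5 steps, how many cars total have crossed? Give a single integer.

Answer: 4

Derivation:
Step 1 [NS]: N:car1-GO,E:wait,S:empty,W:wait | queues: N=3 E=2 S=0 W=0
Step 2 [NS]: N:car2-GO,E:wait,S:empty,W:wait | queues: N=2 E=2 S=0 W=0
Step 3 [EW]: N:wait,E:car4-GO,S:wait,W:empty | queues: N=2 E=1 S=0 W=0
Step 4 [EW]: N:wait,E:car5-GO,S:wait,W:empty | queues: N=2 E=0 S=0 W=0
Step 5 [EW]: N:wait,E:empty,S:wait,W:empty | queues: N=2 E=0 S=0 W=0
Cars crossed by step 5: 4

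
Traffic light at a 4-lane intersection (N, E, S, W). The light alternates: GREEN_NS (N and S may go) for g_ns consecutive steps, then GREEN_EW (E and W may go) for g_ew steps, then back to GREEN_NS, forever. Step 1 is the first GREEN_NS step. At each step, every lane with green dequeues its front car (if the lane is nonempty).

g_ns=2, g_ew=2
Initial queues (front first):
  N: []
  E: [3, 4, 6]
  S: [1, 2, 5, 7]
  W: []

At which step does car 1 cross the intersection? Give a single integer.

Step 1 [NS]: N:empty,E:wait,S:car1-GO,W:wait | queues: N=0 E=3 S=3 W=0
Step 2 [NS]: N:empty,E:wait,S:car2-GO,W:wait | queues: N=0 E=3 S=2 W=0
Step 3 [EW]: N:wait,E:car3-GO,S:wait,W:empty | queues: N=0 E=2 S=2 W=0
Step 4 [EW]: N:wait,E:car4-GO,S:wait,W:empty | queues: N=0 E=1 S=2 W=0
Step 5 [NS]: N:empty,E:wait,S:car5-GO,W:wait | queues: N=0 E=1 S=1 W=0
Step 6 [NS]: N:empty,E:wait,S:car7-GO,W:wait | queues: N=0 E=1 S=0 W=0
Step 7 [EW]: N:wait,E:car6-GO,S:wait,W:empty | queues: N=0 E=0 S=0 W=0
Car 1 crosses at step 1

1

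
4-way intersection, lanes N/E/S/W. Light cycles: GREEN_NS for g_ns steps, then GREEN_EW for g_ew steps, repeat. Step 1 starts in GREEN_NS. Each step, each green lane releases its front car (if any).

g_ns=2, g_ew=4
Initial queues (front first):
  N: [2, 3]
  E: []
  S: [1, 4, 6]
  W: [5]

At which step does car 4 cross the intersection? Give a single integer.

Step 1 [NS]: N:car2-GO,E:wait,S:car1-GO,W:wait | queues: N=1 E=0 S=2 W=1
Step 2 [NS]: N:car3-GO,E:wait,S:car4-GO,W:wait | queues: N=0 E=0 S=1 W=1
Step 3 [EW]: N:wait,E:empty,S:wait,W:car5-GO | queues: N=0 E=0 S=1 W=0
Step 4 [EW]: N:wait,E:empty,S:wait,W:empty | queues: N=0 E=0 S=1 W=0
Step 5 [EW]: N:wait,E:empty,S:wait,W:empty | queues: N=0 E=0 S=1 W=0
Step 6 [EW]: N:wait,E:empty,S:wait,W:empty | queues: N=0 E=0 S=1 W=0
Step 7 [NS]: N:empty,E:wait,S:car6-GO,W:wait | queues: N=0 E=0 S=0 W=0
Car 4 crosses at step 2

2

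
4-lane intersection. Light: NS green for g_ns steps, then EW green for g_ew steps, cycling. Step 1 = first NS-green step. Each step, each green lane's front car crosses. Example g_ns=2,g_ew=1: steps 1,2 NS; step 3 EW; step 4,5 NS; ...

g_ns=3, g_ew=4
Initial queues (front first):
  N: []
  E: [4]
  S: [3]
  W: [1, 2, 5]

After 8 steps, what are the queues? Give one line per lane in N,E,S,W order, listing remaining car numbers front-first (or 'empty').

Step 1 [NS]: N:empty,E:wait,S:car3-GO,W:wait | queues: N=0 E=1 S=0 W=3
Step 2 [NS]: N:empty,E:wait,S:empty,W:wait | queues: N=0 E=1 S=0 W=3
Step 3 [NS]: N:empty,E:wait,S:empty,W:wait | queues: N=0 E=1 S=0 W=3
Step 4 [EW]: N:wait,E:car4-GO,S:wait,W:car1-GO | queues: N=0 E=0 S=0 W=2
Step 5 [EW]: N:wait,E:empty,S:wait,W:car2-GO | queues: N=0 E=0 S=0 W=1
Step 6 [EW]: N:wait,E:empty,S:wait,W:car5-GO | queues: N=0 E=0 S=0 W=0

N: empty
E: empty
S: empty
W: empty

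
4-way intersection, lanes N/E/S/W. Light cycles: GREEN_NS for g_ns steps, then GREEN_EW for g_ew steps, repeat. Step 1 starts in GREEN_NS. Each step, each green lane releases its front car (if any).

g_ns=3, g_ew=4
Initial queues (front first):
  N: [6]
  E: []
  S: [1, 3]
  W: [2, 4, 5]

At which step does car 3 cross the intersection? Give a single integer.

Step 1 [NS]: N:car6-GO,E:wait,S:car1-GO,W:wait | queues: N=0 E=0 S=1 W=3
Step 2 [NS]: N:empty,E:wait,S:car3-GO,W:wait | queues: N=0 E=0 S=0 W=3
Step 3 [NS]: N:empty,E:wait,S:empty,W:wait | queues: N=0 E=0 S=0 W=3
Step 4 [EW]: N:wait,E:empty,S:wait,W:car2-GO | queues: N=0 E=0 S=0 W=2
Step 5 [EW]: N:wait,E:empty,S:wait,W:car4-GO | queues: N=0 E=0 S=0 W=1
Step 6 [EW]: N:wait,E:empty,S:wait,W:car5-GO | queues: N=0 E=0 S=0 W=0
Car 3 crosses at step 2

2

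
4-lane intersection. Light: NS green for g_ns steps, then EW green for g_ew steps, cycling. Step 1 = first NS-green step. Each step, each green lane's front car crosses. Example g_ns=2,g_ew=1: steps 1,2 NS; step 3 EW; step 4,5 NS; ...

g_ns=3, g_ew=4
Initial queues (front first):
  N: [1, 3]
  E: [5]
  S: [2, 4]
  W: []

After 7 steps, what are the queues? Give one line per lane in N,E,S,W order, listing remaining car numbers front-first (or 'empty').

Step 1 [NS]: N:car1-GO,E:wait,S:car2-GO,W:wait | queues: N=1 E=1 S=1 W=0
Step 2 [NS]: N:car3-GO,E:wait,S:car4-GO,W:wait | queues: N=0 E=1 S=0 W=0
Step 3 [NS]: N:empty,E:wait,S:empty,W:wait | queues: N=0 E=1 S=0 W=0
Step 4 [EW]: N:wait,E:car5-GO,S:wait,W:empty | queues: N=0 E=0 S=0 W=0

N: empty
E: empty
S: empty
W: empty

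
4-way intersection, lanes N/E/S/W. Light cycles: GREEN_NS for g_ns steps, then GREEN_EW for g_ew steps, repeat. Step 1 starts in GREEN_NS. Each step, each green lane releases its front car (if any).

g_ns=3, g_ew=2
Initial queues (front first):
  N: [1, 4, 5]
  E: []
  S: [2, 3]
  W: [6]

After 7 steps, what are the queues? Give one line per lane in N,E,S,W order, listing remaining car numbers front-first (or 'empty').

Step 1 [NS]: N:car1-GO,E:wait,S:car2-GO,W:wait | queues: N=2 E=0 S=1 W=1
Step 2 [NS]: N:car4-GO,E:wait,S:car3-GO,W:wait | queues: N=1 E=0 S=0 W=1
Step 3 [NS]: N:car5-GO,E:wait,S:empty,W:wait | queues: N=0 E=0 S=0 W=1
Step 4 [EW]: N:wait,E:empty,S:wait,W:car6-GO | queues: N=0 E=0 S=0 W=0

N: empty
E: empty
S: empty
W: empty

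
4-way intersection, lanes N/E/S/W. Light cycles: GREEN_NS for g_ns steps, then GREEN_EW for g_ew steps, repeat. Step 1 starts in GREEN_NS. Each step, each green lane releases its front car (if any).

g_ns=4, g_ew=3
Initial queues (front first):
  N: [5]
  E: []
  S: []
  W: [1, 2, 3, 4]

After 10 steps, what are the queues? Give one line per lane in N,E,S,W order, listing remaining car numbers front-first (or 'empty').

Step 1 [NS]: N:car5-GO,E:wait,S:empty,W:wait | queues: N=0 E=0 S=0 W=4
Step 2 [NS]: N:empty,E:wait,S:empty,W:wait | queues: N=0 E=0 S=0 W=4
Step 3 [NS]: N:empty,E:wait,S:empty,W:wait | queues: N=0 E=0 S=0 W=4
Step 4 [NS]: N:empty,E:wait,S:empty,W:wait | queues: N=0 E=0 S=0 W=4
Step 5 [EW]: N:wait,E:empty,S:wait,W:car1-GO | queues: N=0 E=0 S=0 W=3
Step 6 [EW]: N:wait,E:empty,S:wait,W:car2-GO | queues: N=0 E=0 S=0 W=2
Step 7 [EW]: N:wait,E:empty,S:wait,W:car3-GO | queues: N=0 E=0 S=0 W=1
Step 8 [NS]: N:empty,E:wait,S:empty,W:wait | queues: N=0 E=0 S=0 W=1
Step 9 [NS]: N:empty,E:wait,S:empty,W:wait | queues: N=0 E=0 S=0 W=1
Step 10 [NS]: N:empty,E:wait,S:empty,W:wait | queues: N=0 E=0 S=0 W=1

N: empty
E: empty
S: empty
W: 4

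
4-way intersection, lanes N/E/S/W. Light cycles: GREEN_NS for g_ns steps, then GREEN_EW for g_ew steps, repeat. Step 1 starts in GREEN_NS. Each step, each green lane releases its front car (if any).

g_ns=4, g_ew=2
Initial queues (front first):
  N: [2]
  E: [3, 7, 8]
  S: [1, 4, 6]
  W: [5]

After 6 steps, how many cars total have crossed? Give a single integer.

Answer: 7

Derivation:
Step 1 [NS]: N:car2-GO,E:wait,S:car1-GO,W:wait | queues: N=0 E=3 S=2 W=1
Step 2 [NS]: N:empty,E:wait,S:car4-GO,W:wait | queues: N=0 E=3 S=1 W=1
Step 3 [NS]: N:empty,E:wait,S:car6-GO,W:wait | queues: N=0 E=3 S=0 W=1
Step 4 [NS]: N:empty,E:wait,S:empty,W:wait | queues: N=0 E=3 S=0 W=1
Step 5 [EW]: N:wait,E:car3-GO,S:wait,W:car5-GO | queues: N=0 E=2 S=0 W=0
Step 6 [EW]: N:wait,E:car7-GO,S:wait,W:empty | queues: N=0 E=1 S=0 W=0
Cars crossed by step 6: 7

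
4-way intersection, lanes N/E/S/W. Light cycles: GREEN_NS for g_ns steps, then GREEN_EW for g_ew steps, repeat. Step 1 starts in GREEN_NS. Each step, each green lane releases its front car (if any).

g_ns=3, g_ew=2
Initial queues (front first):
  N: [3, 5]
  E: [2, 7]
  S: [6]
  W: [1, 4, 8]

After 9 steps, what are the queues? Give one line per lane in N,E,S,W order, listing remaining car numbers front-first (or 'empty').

Step 1 [NS]: N:car3-GO,E:wait,S:car6-GO,W:wait | queues: N=1 E=2 S=0 W=3
Step 2 [NS]: N:car5-GO,E:wait,S:empty,W:wait | queues: N=0 E=2 S=0 W=3
Step 3 [NS]: N:empty,E:wait,S:empty,W:wait | queues: N=0 E=2 S=0 W=3
Step 4 [EW]: N:wait,E:car2-GO,S:wait,W:car1-GO | queues: N=0 E=1 S=0 W=2
Step 5 [EW]: N:wait,E:car7-GO,S:wait,W:car4-GO | queues: N=0 E=0 S=0 W=1
Step 6 [NS]: N:empty,E:wait,S:empty,W:wait | queues: N=0 E=0 S=0 W=1
Step 7 [NS]: N:empty,E:wait,S:empty,W:wait | queues: N=0 E=0 S=0 W=1
Step 8 [NS]: N:empty,E:wait,S:empty,W:wait | queues: N=0 E=0 S=0 W=1
Step 9 [EW]: N:wait,E:empty,S:wait,W:car8-GO | queues: N=0 E=0 S=0 W=0

N: empty
E: empty
S: empty
W: empty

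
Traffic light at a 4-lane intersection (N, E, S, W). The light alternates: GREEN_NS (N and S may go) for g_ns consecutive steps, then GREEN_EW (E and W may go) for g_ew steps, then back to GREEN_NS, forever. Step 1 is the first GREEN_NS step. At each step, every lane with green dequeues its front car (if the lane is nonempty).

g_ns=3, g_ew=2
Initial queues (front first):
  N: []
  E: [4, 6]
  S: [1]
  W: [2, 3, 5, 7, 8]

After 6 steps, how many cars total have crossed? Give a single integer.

Step 1 [NS]: N:empty,E:wait,S:car1-GO,W:wait | queues: N=0 E=2 S=0 W=5
Step 2 [NS]: N:empty,E:wait,S:empty,W:wait | queues: N=0 E=2 S=0 W=5
Step 3 [NS]: N:empty,E:wait,S:empty,W:wait | queues: N=0 E=2 S=0 W=5
Step 4 [EW]: N:wait,E:car4-GO,S:wait,W:car2-GO | queues: N=0 E=1 S=0 W=4
Step 5 [EW]: N:wait,E:car6-GO,S:wait,W:car3-GO | queues: N=0 E=0 S=0 W=3
Step 6 [NS]: N:empty,E:wait,S:empty,W:wait | queues: N=0 E=0 S=0 W=3
Cars crossed by step 6: 5

Answer: 5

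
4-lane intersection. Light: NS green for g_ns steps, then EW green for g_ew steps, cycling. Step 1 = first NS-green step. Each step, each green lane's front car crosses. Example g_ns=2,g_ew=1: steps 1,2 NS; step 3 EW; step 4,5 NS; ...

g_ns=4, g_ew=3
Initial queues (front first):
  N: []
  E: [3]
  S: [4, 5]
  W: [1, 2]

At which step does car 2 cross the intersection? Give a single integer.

Step 1 [NS]: N:empty,E:wait,S:car4-GO,W:wait | queues: N=0 E=1 S=1 W=2
Step 2 [NS]: N:empty,E:wait,S:car5-GO,W:wait | queues: N=0 E=1 S=0 W=2
Step 3 [NS]: N:empty,E:wait,S:empty,W:wait | queues: N=0 E=1 S=0 W=2
Step 4 [NS]: N:empty,E:wait,S:empty,W:wait | queues: N=0 E=1 S=0 W=2
Step 5 [EW]: N:wait,E:car3-GO,S:wait,W:car1-GO | queues: N=0 E=0 S=0 W=1
Step 6 [EW]: N:wait,E:empty,S:wait,W:car2-GO | queues: N=0 E=0 S=0 W=0
Car 2 crosses at step 6

6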